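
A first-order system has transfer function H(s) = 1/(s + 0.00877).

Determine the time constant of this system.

For H(s) = 1/(s + 1/τ), the pole is at -1/τ = -0.00877, so τ = 1/0.00877 = 114 s.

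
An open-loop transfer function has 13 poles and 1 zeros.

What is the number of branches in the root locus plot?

Root locus has n branches where n = number of poles = 13.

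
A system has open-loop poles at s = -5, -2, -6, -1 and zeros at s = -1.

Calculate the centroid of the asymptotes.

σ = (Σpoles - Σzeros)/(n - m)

σ = (Σpoles - Σzeros)/(n - m) = (-14 - (-1))/(4 - 1) = -13/3 = -4.33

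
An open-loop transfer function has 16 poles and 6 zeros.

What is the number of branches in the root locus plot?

Root locus has n branches where n = number of poles = 16.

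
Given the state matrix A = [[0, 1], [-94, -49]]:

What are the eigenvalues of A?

det(A - λI) = λ² - (-49)λ + 94 = (λ - (-47))(λ - (-2)). Eigenvalues: -47, -2.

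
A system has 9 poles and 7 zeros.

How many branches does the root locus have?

Root locus has n branches where n = number of poles = 9.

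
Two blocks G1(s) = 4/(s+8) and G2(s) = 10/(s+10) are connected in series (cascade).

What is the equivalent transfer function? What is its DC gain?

Series: multiply transfer functions. G_eq = 4/(s+8) × 10/(s+10) = 40/((s+8)(s+10)). DC gain = 40/(8×10) = 0.5.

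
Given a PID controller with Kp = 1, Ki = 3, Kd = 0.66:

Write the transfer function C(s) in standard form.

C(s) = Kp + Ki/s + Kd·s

Substituting values: C(s) = 1 + 3/s + 0.66s = (0.66s² + s + 3)/s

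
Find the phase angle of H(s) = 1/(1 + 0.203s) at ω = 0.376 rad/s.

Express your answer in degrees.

Phase = -arctan(ωτ) = -arctan(0.376 × 0.203) = -4.4°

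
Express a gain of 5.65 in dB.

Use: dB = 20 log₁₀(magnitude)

dB = 20 log₁₀(5.65) = 15.0 dB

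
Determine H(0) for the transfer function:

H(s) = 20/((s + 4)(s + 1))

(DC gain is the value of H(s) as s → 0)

DC gain = H(0) = 20/(4 × 1) = 20/4 = 5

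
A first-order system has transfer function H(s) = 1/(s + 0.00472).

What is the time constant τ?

For H(s) = 1/(s + 1/τ), the pole is at -1/τ = -0.00472, so τ = 1/0.00472 = 211.9 s.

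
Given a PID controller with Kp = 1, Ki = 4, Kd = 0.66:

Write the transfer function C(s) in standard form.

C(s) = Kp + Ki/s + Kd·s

Substituting values: C(s) = 1 + 4/s + 0.66s = (0.66s² + s + 4)/s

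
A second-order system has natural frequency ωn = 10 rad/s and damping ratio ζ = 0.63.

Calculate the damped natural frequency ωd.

ωd = ωn√(1 - ζ²) = 10√(1 - 0.63²) = 7.77 rad/s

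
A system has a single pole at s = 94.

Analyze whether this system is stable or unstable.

Pole at s = 94 is in the right half-plane. Unstable.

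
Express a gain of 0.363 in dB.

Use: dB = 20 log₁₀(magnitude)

dB = 20 log₁₀(0.363) = -8.8 dB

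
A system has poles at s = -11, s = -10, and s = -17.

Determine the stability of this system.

All poles are in the left half-plane. System is stable.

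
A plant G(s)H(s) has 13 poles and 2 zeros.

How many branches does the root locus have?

Root locus has n branches where n = number of poles = 13.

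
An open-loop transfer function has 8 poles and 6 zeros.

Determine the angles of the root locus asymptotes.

n - m = 8 - 6 = 2. Angles: θk = (2k + 1)·180°/2 = 90°, 270°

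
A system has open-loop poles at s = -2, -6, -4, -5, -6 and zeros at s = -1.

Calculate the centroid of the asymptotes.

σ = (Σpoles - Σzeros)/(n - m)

σ = (Σpoles - Σzeros)/(n - m) = (-23 - (-1))/(5 - 1) = -22/4 = -5.5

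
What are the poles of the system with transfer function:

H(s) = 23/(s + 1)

Pole is where denominator = 0: s + 1 = 0, so s = -1.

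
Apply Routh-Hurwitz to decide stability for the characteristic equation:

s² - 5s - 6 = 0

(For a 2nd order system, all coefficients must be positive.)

Coefficients: 1, -5, -6. b=-5, c=-6 not positive, so system is unstable.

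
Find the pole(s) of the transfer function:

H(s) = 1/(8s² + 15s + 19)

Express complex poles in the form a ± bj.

Discriminant = 15² - 4×8×19 = 225 - 608 = -383 < 0, so the poles are a complex conjugate pair s = (-15 ± j√383)/(2×8). Real part = -15/(2×8) = -15/16 = -0.9375; imaginary part = ±√383/(2×8) ≈ 1.2231. Poles: s = -0.9375 ± 1.2231j.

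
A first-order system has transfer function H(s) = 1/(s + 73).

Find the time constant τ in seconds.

For H(s) = 1/(s + 1/τ), the pole is at -1/τ = -73, so τ = 1/73 = 0.0137 s.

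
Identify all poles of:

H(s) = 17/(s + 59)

Pole is where denominator = 0: s + 59 = 0, so s = -59.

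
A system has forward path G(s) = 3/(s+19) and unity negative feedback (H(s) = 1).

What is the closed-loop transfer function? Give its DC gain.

T(s) = G/(1+GH) = [3/(s+19)] / [1 + 3/(s+19)] = 3/(s+19+3) = 3/(s+22). DC gain = 3/22 = 0.1364.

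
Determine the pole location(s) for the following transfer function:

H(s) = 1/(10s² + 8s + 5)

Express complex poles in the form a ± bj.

Discriminant = 8² - 4×10×5 = 64 - 200 = -136 < 0, so the poles are a complex conjugate pair s = (-8 ± j√136)/(2×10). Real part = -8/(2×10) = -8/20 = -0.4; imaginary part = ±√136/(2×10) ≈ 0.5831. Poles: s = -0.4 ± 0.5831j.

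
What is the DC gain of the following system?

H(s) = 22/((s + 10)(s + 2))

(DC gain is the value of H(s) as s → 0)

DC gain = H(0) = 22/(10 × 2) = 22/20 = 1.1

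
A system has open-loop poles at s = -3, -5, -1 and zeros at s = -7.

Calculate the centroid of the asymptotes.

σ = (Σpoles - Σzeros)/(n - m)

σ = (Σpoles - Σzeros)/(n - m) = (-9 - (-7))/(3 - 1) = -2/2 = -1.0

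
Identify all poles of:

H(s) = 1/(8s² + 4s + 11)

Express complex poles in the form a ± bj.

Discriminant = 4² - 4×8×11 = 16 - 352 = -336 < 0, so the poles are a complex conjugate pair s = (-4 ± j√336)/(2×8). Real part = -4/(2×8) = -4/16 = -0.25; imaginary part = ±√336/(2×8) ≈ 1.1456. Poles: s = -0.25 ± 1.1456j.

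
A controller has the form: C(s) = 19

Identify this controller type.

This is a Proportional (P) controller.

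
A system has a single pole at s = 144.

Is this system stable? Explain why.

Pole at s = 144 is in the right half-plane. Unstable.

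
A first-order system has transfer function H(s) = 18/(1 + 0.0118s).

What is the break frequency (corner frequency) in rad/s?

Corner frequency = 1/τ = 1/0.0118 = 84.746 rad/s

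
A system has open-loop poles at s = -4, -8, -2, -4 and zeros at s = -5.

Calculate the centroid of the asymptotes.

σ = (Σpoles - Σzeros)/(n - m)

σ = (Σpoles - Σzeros)/(n - m) = (-18 - (-5))/(4 - 1) = -13/3 = -4.33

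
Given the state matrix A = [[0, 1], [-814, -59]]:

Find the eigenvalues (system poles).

det(A - λI) = λ² - (-59)λ + 814 = (λ - (-37))(λ - (-22)). Eigenvalues: -37, -22.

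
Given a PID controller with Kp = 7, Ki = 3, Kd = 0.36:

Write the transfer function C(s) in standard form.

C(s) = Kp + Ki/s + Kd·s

Substituting values: C(s) = 7 + 3/s + 0.36s = (0.36s² + 7s + 3)/s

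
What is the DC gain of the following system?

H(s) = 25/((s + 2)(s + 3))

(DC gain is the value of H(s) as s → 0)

DC gain = H(0) = 25/(2 × 3) = 25/6 = 4.1667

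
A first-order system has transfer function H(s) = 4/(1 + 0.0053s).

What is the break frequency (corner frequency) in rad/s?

Corner frequency = 1/τ = 1/0.0053 = 188.679 rad/s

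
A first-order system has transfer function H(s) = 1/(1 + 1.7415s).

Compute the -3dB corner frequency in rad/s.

Corner frequency = 1/τ = 1/1.7415 = 0.574 rad/s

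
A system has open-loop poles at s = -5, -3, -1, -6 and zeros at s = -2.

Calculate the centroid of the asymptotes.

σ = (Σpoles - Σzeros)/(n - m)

σ = (Σpoles - Σzeros)/(n - m) = (-15 - (-2))/(4 - 1) = -13/3 = -4.33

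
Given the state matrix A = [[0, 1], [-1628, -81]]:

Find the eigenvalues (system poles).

det(A - λI) = λ² - (-81)λ + 1628 = (λ - (-37))(λ - (-44)). Eigenvalues: -37, -44.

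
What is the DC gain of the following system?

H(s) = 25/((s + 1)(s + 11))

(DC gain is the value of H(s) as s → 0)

DC gain = H(0) = 25/(1 × 11) = 25/11 = 2.2727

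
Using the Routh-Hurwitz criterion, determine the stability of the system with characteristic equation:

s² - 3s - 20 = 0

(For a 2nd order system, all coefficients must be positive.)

Coefficients: 1, -3, -20. b=-3, c=-20 not positive, so system is unstable.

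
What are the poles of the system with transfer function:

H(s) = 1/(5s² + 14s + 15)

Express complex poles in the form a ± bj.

Discriminant = 14² - 4×5×15 = 196 - 300 = -104 < 0, so the poles are a complex conjugate pair s = (-14 ± j√104)/(2×5). Real part = -14/(2×5) = -14/10 = -1.4; imaginary part = ±√104/(2×5) ≈ 1.0198. Poles: s = -1.4 ± 1.0198j.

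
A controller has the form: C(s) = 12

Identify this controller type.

This is a Proportional (P) controller.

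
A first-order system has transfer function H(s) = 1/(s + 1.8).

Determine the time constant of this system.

For H(s) = 1/(s + 1/τ), the pole is at -1/τ = -1.8, so τ = 1/1.8 = 0.5556 s.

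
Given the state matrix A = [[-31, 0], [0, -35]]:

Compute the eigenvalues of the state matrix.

For diagonal matrix, eigenvalues are diagonal entries: λ₁ = -31, λ₂ = -35.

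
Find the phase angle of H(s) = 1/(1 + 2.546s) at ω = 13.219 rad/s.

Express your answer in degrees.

Phase = -arctan(ωτ) = -arctan(13.219 × 2.546) = -88.3°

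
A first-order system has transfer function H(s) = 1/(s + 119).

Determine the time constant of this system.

For H(s) = 1/(s + 1/τ), the pole is at -1/τ = -119, so τ = 1/119 = 0.0084 s.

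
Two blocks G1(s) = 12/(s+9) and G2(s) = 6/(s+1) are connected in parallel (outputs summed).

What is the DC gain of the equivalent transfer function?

Parallel: G_eq = G1 + G2. DC gain = G1(0) + G2(0) = 12/9 + 6/1 = 1.3333 + 6 = 7.3333.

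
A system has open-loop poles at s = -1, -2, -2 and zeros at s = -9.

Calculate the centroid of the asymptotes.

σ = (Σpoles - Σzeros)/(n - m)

σ = (Σpoles - Σzeros)/(n - m) = (-5 - (-9))/(3 - 1) = 4/2 = 2.0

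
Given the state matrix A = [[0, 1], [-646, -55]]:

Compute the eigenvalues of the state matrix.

det(A - λI) = λ² - (-55)λ + 646 = (λ - (-17))(λ - (-38)). Eigenvalues: -17, -38.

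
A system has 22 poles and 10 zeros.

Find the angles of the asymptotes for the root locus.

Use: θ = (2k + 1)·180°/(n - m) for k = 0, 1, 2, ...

n - m = 22 - 10 = 12. Angles: θk = (2k + 1)·180°/12 = 15°, 45°, 75°, 105°, 135°, 165°, 195°, 225°, 255°, 285°, 315°, 345°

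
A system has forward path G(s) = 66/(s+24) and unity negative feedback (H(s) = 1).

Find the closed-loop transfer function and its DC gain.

T(s) = G/(1+GH) = [66/(s+24)] / [1 + 66/(s+24)] = 66/(s+24+66) = 66/(s+90). DC gain = 66/90 = 0.7333.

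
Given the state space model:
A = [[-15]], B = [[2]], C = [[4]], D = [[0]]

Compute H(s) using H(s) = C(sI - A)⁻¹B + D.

(sI - A)⁻¹ = 1/(s + 15). H(s) = 4 × 2/(s + 15) + 0 = 8/(s + 15).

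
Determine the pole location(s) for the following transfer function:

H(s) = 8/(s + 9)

Pole is where denominator = 0: s + 9 = 0, so s = -9.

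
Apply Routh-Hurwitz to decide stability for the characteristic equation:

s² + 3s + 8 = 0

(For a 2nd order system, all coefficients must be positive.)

Coefficients: 1, 3, 8. All positive, so system is stable.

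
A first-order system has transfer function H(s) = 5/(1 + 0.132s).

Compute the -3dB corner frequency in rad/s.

Corner frequency = 1/τ = 1/0.132 = 7.576 rad/s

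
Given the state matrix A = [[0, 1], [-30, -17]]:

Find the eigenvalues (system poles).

det(A - λI) = λ² - (-17)λ + 30 = (λ - (-15))(λ - (-2)). Eigenvalues: -15, -2.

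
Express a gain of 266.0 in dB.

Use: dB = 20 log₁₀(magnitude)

dB = 20 log₁₀(266.0) = 48.5 dB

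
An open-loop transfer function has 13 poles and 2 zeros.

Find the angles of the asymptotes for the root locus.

n - m = 13 - 2 = 11. Angles: θk = (2k + 1)·180°/11 = 16.36°, 49.09°, 81.82°, 114.55°, 147.27°, 180°, 212.73°, 245.45°, 278.18°, 310.91°, 343.64°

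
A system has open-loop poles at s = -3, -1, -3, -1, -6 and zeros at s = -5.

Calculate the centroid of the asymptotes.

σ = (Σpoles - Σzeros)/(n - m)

σ = (Σpoles - Σzeros)/(n - m) = (-14 - (-5))/(5 - 1) = -9/4 = -2.25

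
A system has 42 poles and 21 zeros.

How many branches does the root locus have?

Root locus has n branches where n = number of poles = 42.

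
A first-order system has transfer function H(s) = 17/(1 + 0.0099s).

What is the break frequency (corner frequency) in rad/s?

Corner frequency = 1/τ = 1/0.0099 = 101.01 rad/s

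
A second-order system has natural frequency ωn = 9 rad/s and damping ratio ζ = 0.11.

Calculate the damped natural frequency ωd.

ωd = ωn√(1 - ζ²) = 9√(1 - 0.11²) = 8.95 rad/s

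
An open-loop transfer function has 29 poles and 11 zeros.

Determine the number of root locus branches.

Root locus has n branches where n = number of poles = 29.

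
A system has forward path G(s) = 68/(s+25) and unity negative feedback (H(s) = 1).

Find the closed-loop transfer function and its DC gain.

T(s) = G/(1+GH) = [68/(s+25)] / [1 + 68/(s+25)] = 68/(s+25+68) = 68/(s+93). DC gain = 68/93 = 0.7312.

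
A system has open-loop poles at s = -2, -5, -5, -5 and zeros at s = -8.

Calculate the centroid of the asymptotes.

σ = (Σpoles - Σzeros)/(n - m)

σ = (Σpoles - Σzeros)/(n - m) = (-17 - (-8))/(4 - 1) = -9/3 = -3.0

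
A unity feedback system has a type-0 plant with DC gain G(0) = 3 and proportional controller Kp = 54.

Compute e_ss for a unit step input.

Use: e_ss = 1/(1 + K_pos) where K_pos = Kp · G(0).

K_pos = Kp · G(0) = 54 × 3 = 162. e_ss = 1/(1 + 162) = 0.0061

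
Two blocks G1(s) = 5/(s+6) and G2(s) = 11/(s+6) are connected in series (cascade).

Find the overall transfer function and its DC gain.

Series: multiply transfer functions. G_eq = 5/(s+6) × 11/(s+6) = 55/((s+6)(s+6)). DC gain = 55/(6×6) = 1.5278.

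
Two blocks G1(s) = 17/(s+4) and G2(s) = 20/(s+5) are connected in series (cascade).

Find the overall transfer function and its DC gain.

Series: multiply transfer functions. G_eq = 17/(s+4) × 20/(s+5) = 340/((s+4)(s+5)). DC gain = 340/(4×5) = 17.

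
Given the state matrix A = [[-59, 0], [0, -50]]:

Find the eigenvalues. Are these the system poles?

For diagonal matrix, eigenvalues are diagonal entries: λ₁ = -59, λ₂ = -50. Eigenvalues of A = system poles.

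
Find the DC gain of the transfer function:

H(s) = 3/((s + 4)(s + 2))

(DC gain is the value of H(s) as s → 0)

DC gain = H(0) = 3/(4 × 2) = 3/8 = 0.375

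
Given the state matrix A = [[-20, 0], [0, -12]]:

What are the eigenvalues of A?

For diagonal matrix, eigenvalues are diagonal entries: λ₁ = -20, λ₂ = -12.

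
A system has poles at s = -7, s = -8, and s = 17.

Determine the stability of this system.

Pole(s) at s = 17 are not in the left half-plane. System is unstable.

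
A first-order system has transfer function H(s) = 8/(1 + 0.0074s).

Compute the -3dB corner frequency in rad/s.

Corner frequency = 1/τ = 1/0.0074 = 135.135 rad/s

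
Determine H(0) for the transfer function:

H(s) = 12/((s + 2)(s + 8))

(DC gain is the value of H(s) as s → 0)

DC gain = H(0) = 12/(2 × 8) = 12/16 = 0.75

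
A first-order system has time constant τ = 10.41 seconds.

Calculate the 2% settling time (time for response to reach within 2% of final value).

For first-order system, 2% settling time ≈ 4τ = 4 × 10.41 = 41.64 s.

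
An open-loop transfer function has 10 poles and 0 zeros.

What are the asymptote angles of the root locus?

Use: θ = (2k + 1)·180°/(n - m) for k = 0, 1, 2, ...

n - m = 10 - 0 = 10. Angles: θk = (2k + 1)·180°/10 = 18°, 54°, 90°, 126°, 162°, 198°, 234°, 270°, 306°, 342°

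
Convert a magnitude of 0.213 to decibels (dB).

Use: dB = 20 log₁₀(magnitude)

dB = 20 log₁₀(0.213) = -13.4 dB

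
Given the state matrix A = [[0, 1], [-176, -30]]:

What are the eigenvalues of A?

det(A - λI) = λ² - (-30)λ + 176 = (λ - (-8))(λ - (-22)). Eigenvalues: -8, -22.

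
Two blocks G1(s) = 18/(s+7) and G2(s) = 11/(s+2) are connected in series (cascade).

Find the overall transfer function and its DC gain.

Series: multiply transfer functions. G_eq = 18/(s+7) × 11/(s+2) = 198/((s+7)(s+2)). DC gain = 198/(7×2) = 14.1429.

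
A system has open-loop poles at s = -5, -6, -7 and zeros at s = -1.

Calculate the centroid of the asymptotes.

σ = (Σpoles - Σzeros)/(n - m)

σ = (Σpoles - Σzeros)/(n - m) = (-18 - (-1))/(3 - 1) = -17/2 = -8.5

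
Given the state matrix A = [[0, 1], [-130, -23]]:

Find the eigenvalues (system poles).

det(A - λI) = λ² - (-23)λ + 130 = (λ - (-10))(λ - (-13)). Eigenvalues: -10, -13.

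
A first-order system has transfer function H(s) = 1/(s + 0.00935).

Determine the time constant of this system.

For H(s) = 1/(s + 1/τ), the pole is at -1/τ = -0.00935, so τ = 1/0.00935 = 107 s.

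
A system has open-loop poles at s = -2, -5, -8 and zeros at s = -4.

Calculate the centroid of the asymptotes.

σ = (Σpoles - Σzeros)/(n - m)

σ = (Σpoles - Σzeros)/(n - m) = (-15 - (-4))/(3 - 1) = -11/2 = -5.5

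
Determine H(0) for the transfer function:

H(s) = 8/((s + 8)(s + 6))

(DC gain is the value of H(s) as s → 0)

DC gain = H(0) = 8/(8 × 6) = 8/48 = 0.1667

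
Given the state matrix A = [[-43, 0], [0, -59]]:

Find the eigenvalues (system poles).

For diagonal matrix, eigenvalues are diagonal entries: λ₁ = -43, λ₂ = -59.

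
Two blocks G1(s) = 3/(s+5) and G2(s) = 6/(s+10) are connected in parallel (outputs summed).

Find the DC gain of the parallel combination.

Parallel: G_eq = G1 + G2. DC gain = G1(0) + G2(0) = 3/5 + 6/10 = 0.6 + 0.6 = 1.2.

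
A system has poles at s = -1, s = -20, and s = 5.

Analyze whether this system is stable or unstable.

Pole(s) at s = 5 are not in the left half-plane. System is unstable.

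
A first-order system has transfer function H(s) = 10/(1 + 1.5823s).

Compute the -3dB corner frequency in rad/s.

Corner frequency = 1/τ = 1/1.5823 = 0.632 rad/s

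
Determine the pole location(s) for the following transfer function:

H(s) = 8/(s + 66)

Pole is where denominator = 0: s + 66 = 0, so s = -66.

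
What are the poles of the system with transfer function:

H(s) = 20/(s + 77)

Pole is where denominator = 0: s + 77 = 0, so s = -77.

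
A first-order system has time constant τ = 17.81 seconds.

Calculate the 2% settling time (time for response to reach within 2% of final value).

For first-order system, 2% settling time ≈ 4τ = 4 × 17.81 = 71.24 s.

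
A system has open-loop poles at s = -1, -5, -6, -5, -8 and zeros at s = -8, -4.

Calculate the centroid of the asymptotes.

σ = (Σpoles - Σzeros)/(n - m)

σ = (Σpoles - Σzeros)/(n - m) = (-25 - (-12))/(5 - 2) = -13/3 = -4.33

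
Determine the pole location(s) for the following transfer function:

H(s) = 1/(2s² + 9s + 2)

Discriminant = 9² - 4×2×2 = 81 - 16 = 65 > 0, so two distinct real poles. Using quadratic formula: s = (-9 ± √65)/(2×2) = (-9 ± √65)/4, with √65 ≈ 8.0623. s₁ ≈ -0.2344, s₂ ≈ -4.2656. Poles: s₁ = -0.2344, s₂ = -4.2656.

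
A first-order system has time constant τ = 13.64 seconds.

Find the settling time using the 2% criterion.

For first-order system, 2% settling time ≈ 4τ = 4 × 13.64 = 54.56 s.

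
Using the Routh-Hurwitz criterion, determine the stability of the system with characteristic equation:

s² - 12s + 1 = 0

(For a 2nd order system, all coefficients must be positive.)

Coefficients: 1, -12, 1. b=-12 not positive, so system is unstable.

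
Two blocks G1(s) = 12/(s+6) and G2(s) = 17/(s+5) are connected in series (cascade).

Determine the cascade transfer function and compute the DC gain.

Series: multiply transfer functions. G_eq = 12/(s+6) × 17/(s+5) = 204/((s+6)(s+5)). DC gain = 204/(6×5) = 6.8.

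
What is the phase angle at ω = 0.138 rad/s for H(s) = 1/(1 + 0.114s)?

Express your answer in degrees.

Phase = -arctan(ωτ) = -arctan(0.138 × 0.114) = -0.9°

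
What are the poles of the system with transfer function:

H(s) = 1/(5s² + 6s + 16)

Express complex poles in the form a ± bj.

Discriminant = 6² - 4×5×16 = 36 - 320 = -284 < 0, so the poles are a complex conjugate pair s = (-6 ± j√284)/(2×5). Real part = -6/(2×5) = -6/10 = -0.6; imaginary part = ±√284/(2×5) ≈ 1.6852. Poles: s = -0.6 ± 1.6852j.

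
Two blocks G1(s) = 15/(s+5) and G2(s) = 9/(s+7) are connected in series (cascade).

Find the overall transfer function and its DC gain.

Series: multiply transfer functions. G_eq = 15/(s+5) × 9/(s+7) = 135/((s+5)(s+7)). DC gain = 135/(5×7) = 3.8571.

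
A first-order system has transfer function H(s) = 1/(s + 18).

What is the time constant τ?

For H(s) = 1/(s + 1/τ), the pole is at -1/τ = -18, so τ = 1/18 = 0.0556 s.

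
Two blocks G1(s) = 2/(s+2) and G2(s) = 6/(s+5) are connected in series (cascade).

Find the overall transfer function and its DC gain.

Series: multiply transfer functions. G_eq = 2/(s+2) × 6/(s+5) = 12/((s+2)(s+5)). DC gain = 12/(2×5) = 1.2.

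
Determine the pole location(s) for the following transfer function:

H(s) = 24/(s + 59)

Pole is where denominator = 0: s + 59 = 0, so s = -59.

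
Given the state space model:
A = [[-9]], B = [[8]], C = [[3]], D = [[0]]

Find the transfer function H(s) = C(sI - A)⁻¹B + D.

(sI - A)⁻¹ = 1/(s + 9). H(s) = 3 × 8/(s + 9) + 0 = 24/(s + 9).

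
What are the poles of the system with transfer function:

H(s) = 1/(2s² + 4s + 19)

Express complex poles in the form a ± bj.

Discriminant = 4² - 4×2×19 = 16 - 152 = -136 < 0, so the poles are a complex conjugate pair s = (-4 ± j√136)/(2×2). Real part = -4/(2×2) = -4/4 = -1; imaginary part = ±√136/(2×2) ≈ 2.9155. Poles: s = -1 ± 2.9155j.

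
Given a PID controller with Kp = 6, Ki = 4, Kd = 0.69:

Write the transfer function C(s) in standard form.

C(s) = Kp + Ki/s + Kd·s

Substituting values: C(s) = 6 + 4/s + 0.69s = (0.69s² + 6s + 4)/s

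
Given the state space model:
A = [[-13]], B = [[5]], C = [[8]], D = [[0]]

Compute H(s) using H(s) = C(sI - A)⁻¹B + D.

(sI - A)⁻¹ = 1/(s + 13). H(s) = 8 × 5/(s + 13) + 0 = 40/(s + 13).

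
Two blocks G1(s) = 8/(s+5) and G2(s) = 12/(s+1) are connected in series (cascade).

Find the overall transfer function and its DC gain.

Series: multiply transfer functions. G_eq = 8/(s+5) × 12/(s+1) = 96/((s+5)(s+1)). DC gain = 96/(5×1) = 19.2.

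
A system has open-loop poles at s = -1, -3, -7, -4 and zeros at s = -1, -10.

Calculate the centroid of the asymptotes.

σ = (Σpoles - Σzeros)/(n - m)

σ = (Σpoles - Σzeros)/(n - m) = (-15 - (-11))/(4 - 2) = -4/2 = -2.0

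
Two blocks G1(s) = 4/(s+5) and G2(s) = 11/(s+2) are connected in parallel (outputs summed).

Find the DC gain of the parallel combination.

Parallel: G_eq = G1 + G2. DC gain = G1(0) + G2(0) = 4/5 + 11/2 = 0.8 + 5.5 = 6.3.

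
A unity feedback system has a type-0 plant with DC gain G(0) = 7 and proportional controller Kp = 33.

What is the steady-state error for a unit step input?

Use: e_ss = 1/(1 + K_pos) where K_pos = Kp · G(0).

K_pos = Kp · G(0) = 33 × 7 = 231. e_ss = 1/(1 + 231) = 0.0043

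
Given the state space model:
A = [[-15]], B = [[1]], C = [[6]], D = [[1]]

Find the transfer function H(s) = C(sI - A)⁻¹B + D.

(sI - A)⁻¹ = 1/(s + 15). H(s) = 6×1/(s + 15) + 1 = (s + 21)/(s + 15).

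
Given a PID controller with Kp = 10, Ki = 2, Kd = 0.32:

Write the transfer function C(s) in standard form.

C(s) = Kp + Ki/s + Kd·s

Substituting values: C(s) = 10 + 2/s + 0.32s = (0.32s² + 10s + 2)/s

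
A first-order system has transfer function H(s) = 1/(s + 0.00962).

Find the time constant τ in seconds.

For H(s) = 1/(s + 1/τ), the pole is at -1/τ = -0.00962, so τ = 1/0.00962 = 104 s.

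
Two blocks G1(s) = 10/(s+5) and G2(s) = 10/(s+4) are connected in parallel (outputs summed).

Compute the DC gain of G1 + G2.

Parallel: G_eq = G1 + G2. DC gain = G1(0) + G2(0) = 10/5 + 10/4 = 2 + 2.5 = 4.5.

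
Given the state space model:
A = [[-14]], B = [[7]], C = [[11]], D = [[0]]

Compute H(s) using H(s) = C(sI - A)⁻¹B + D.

(sI - A)⁻¹ = 1/(s + 14). H(s) = 11 × 7/(s + 14) + 0 = 77/(s + 14).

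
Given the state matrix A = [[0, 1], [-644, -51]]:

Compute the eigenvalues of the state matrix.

det(A - λI) = λ² - (-51)λ + 644 = (λ - (-28))(λ - (-23)). Eigenvalues: -28, -23.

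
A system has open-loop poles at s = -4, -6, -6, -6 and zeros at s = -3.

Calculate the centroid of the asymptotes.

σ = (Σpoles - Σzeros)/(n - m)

σ = (Σpoles - Σzeros)/(n - m) = (-22 - (-3))/(4 - 1) = -19/3 = -6.33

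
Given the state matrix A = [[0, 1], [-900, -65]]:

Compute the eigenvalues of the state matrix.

det(A - λI) = λ² - (-65)λ + 900 = (λ - (-45))(λ - (-20)). Eigenvalues: -45, -20.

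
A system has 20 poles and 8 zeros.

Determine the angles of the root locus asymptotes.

n - m = 20 - 8 = 12. Angles: θk = (2k + 1)·180°/12 = 15°, 45°, 75°, 105°, 135°, 165°, 195°, 225°, 255°, 285°, 315°, 345°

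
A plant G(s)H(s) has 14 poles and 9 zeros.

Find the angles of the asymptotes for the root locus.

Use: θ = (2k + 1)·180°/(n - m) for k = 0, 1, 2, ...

n - m = 14 - 9 = 5. Angles: θk = (2k + 1)·180°/5 = 36°, 108°, 180°, 252°, 324°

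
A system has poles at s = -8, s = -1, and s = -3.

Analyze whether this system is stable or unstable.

All poles are in the left half-plane. System is stable.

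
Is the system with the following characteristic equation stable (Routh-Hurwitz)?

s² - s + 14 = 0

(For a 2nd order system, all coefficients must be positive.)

Coefficients: 1, -1, 14. b=-1 not positive, so system is unstable.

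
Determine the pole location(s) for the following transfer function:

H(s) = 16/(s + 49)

Pole is where denominator = 0: s + 49 = 0, so s = -49.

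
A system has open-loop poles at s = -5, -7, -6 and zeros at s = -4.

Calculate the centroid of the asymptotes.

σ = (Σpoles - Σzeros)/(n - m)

σ = (Σpoles - Σzeros)/(n - m) = (-18 - (-4))/(3 - 1) = -14/2 = -7.0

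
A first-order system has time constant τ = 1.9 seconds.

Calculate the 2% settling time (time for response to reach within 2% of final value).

For first-order system, 2% settling time ≈ 4τ = 4 × 1.9 = 7.6 s.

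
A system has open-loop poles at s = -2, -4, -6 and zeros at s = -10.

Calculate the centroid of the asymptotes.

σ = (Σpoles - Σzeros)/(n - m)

σ = (Σpoles - Σzeros)/(n - m) = (-12 - (-10))/(3 - 1) = -2/2 = -1.0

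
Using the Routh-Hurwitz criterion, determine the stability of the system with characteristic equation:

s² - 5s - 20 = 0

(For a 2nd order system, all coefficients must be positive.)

Coefficients: 1, -5, -20. b=-5, c=-20 not positive, so system is unstable.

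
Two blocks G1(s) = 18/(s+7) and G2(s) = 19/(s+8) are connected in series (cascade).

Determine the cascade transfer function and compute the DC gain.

Series: multiply transfer functions. G_eq = 18/(s+7) × 19/(s+8) = 342/((s+7)(s+8)). DC gain = 342/(7×8) = 6.1071.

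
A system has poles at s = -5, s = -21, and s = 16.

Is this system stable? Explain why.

Pole(s) at s = 16 are not in the left half-plane. System is unstable.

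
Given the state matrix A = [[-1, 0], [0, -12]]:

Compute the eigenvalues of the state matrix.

For diagonal matrix, eigenvalues are diagonal entries: λ₁ = -1, λ₂ = -12.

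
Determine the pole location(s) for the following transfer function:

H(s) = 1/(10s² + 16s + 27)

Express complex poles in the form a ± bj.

Discriminant = 16² - 4×10×27 = 256 - 1080 = -824 < 0, so the poles are a complex conjugate pair s = (-16 ± j√824)/(2×10). Real part = -16/(2×10) = -16/20 = -0.8; imaginary part = ±√824/(2×10) ≈ 1.4353. Poles: s = -0.8 ± 1.4353j.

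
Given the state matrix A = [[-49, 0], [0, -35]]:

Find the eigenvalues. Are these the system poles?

For diagonal matrix, eigenvalues are diagonal entries: λ₁ = -49, λ₂ = -35. Eigenvalues of A = system poles.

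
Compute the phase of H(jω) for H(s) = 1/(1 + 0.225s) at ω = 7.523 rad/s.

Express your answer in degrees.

Phase = -arctan(ωτ) = -arctan(7.523 × 0.225) = -59.4°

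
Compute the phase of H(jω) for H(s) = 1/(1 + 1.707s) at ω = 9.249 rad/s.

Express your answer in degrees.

Phase = -arctan(ωτ) = -arctan(9.249 × 1.707) = -86.4°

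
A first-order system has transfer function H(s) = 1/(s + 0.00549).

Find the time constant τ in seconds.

For H(s) = 1/(s + 1/τ), the pole is at -1/τ = -0.00549, so τ = 1/0.00549 = 182.1 s.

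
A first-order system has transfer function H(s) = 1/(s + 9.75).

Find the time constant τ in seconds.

For H(s) = 1/(s + 1/τ), the pole is at -1/τ = -9.75, so τ = 1/9.75 = 0.1026 s.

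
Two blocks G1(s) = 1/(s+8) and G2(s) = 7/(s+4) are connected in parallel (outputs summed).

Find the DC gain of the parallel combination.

Parallel: G_eq = G1 + G2. DC gain = G1(0) + G2(0) = 1/8 + 7/4 = 0.125 + 1.75 = 1.875.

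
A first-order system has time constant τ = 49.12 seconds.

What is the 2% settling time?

For first-order system, 2% settling time ≈ 4τ = 4 × 49.12 = 196.48 s.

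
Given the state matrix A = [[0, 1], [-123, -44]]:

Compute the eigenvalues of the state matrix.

det(A - λI) = λ² - (-44)λ + 123 = (λ - (-3))(λ - (-41)). Eigenvalues: -3, -41.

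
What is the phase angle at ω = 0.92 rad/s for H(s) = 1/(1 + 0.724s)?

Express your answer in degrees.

Phase = -arctan(ωτ) = -arctan(0.92 × 0.724) = -33.7°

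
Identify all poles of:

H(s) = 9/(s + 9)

Pole is where denominator = 0: s + 9 = 0, so s = -9.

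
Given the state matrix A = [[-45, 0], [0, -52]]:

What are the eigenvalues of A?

For diagonal matrix, eigenvalues are diagonal entries: λ₁ = -45, λ₂ = -52.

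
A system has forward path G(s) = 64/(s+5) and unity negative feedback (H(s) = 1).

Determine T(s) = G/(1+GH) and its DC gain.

T(s) = G/(1+GH) = [64/(s+5)] / [1 + 64/(s+5)] = 64/(s+5+64) = 64/(s+69). DC gain = 64/69 = 0.9275.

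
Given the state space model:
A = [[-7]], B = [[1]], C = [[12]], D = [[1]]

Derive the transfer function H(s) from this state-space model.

(sI - A)⁻¹ = 1/(s + 7). H(s) = 12×1/(s + 7) + 1 = (s + 19)/(s + 7).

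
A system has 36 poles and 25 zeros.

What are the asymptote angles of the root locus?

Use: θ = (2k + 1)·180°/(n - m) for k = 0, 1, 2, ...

n - m = 36 - 25 = 11. Angles: θk = (2k + 1)·180°/11 = 16.36°, 49.09°, 81.82°, 114.55°, 147.27°, 180°, 212.73°, 245.45°, 278.18°, 310.91°, 343.64°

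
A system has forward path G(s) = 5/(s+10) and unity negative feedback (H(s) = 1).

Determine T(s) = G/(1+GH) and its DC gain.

T(s) = G/(1+GH) = [5/(s+10)] / [1 + 5/(s+10)] = 5/(s+10+5) = 5/(s+15). DC gain = 5/15 = 0.3333.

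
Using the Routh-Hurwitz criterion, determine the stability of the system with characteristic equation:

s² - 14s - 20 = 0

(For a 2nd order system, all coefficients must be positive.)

Coefficients: 1, -14, -20. b=-14, c=-20 not positive, so system is unstable.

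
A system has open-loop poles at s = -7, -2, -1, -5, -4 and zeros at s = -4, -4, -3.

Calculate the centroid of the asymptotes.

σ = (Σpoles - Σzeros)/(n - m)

σ = (Σpoles - Σzeros)/(n - m) = (-19 - (-11))/(5 - 3) = -8/2 = -4.0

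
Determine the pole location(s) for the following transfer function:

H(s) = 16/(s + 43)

Pole is where denominator = 0: s + 43 = 0, so s = -43.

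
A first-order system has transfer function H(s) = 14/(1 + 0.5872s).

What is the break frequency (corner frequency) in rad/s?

Corner frequency = 1/τ = 1/0.5872 = 1.703 rad/s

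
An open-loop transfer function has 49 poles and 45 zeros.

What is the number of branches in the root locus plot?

Root locus has n branches where n = number of poles = 49.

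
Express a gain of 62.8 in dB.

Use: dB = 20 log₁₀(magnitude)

dB = 20 log₁₀(62.8) = 36.0 dB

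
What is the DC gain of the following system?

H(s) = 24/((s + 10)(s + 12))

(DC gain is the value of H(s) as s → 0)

DC gain = H(0) = 24/(10 × 12) = 24/120 = 0.2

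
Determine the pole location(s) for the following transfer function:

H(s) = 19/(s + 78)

Pole is where denominator = 0: s + 78 = 0, so s = -78.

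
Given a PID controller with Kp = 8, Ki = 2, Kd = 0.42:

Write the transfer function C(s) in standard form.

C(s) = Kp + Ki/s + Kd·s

Substituting values: C(s) = 8 + 2/s + 0.42s = (0.42s² + 8s + 2)/s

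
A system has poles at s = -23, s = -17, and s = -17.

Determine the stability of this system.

All poles are in the left half-plane. System is stable.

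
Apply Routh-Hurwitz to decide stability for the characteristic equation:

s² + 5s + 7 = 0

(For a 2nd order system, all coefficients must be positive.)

Coefficients: 1, 5, 7. All positive, so system is stable.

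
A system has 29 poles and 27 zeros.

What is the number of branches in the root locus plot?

Root locus has n branches where n = number of poles = 29.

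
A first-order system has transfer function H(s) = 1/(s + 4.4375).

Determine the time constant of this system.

For H(s) = 1/(s + 1/τ), the pole is at -1/τ = -4.4375, so τ = 1/4.4375 = 0.2254 s.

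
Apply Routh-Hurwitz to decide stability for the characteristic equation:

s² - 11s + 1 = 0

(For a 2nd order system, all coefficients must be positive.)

Coefficients: 1, -11, 1. b=-11 not positive, so system is unstable.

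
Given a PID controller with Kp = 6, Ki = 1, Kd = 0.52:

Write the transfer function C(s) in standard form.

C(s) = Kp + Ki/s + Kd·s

Substituting values: C(s) = 6 + 1/s + 0.52s = (0.52s² + 6s + 1)/s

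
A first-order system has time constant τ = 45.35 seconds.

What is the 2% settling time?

For first-order system, 2% settling time ≈ 4τ = 4 × 45.35 = 181.4 s.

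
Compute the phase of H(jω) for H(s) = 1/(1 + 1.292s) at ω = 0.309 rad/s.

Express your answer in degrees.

Phase = -arctan(ωτ) = -arctan(0.309 × 1.292) = -21.8°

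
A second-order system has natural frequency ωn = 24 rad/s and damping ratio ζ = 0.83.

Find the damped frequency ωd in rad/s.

ωd = ωn√(1 - ζ²) = 24√(1 - 0.83²) = 13.39 rad/s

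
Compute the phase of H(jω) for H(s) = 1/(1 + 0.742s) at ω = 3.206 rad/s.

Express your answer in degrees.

Phase = -arctan(ωτ) = -arctan(3.206 × 0.742) = -67.2°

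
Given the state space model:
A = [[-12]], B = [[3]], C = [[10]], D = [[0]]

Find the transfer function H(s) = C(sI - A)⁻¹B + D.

(sI - A)⁻¹ = 1/(s + 12). H(s) = 10 × 3/(s + 12) + 0 = 30/(s + 12).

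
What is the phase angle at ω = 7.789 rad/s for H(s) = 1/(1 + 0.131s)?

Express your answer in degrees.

Phase = -arctan(ωτ) = -arctan(7.789 × 0.131) = -45.6°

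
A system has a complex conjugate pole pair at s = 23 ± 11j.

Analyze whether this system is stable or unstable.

Real part of poles is 23 (> 0, right half-plane). Unstable.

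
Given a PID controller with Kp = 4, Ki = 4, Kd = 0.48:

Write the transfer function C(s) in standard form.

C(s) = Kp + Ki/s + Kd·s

Substituting values: C(s) = 4 + 4/s + 0.48s = (0.48s² + 4s + 4)/s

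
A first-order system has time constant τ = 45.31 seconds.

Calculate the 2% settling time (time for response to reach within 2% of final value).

For first-order system, 2% settling time ≈ 4τ = 4 × 45.31 = 181.24 s.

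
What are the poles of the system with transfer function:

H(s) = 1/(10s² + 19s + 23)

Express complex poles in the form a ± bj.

Discriminant = 19² - 4×10×23 = 361 - 920 = -559 < 0, so the poles are a complex conjugate pair s = (-19 ± j√559)/(2×10). Real part = -19/(2×10) = -19/20 = -0.95; imaginary part = ±√559/(2×10) ≈ 1.1822. Poles: s = -0.95 ± 1.1822j.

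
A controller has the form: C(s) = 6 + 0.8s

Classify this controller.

This is a Proportional-Derivative (PD) controller.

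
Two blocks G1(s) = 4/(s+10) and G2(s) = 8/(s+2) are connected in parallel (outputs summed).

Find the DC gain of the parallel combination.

Parallel: G_eq = G1 + G2. DC gain = G1(0) + G2(0) = 4/10 + 8/2 = 0.4 + 4 = 4.4.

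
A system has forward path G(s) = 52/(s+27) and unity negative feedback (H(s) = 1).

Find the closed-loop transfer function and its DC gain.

T(s) = G/(1+GH) = [52/(s+27)] / [1 + 52/(s+27)] = 52/(s+27+52) = 52/(s+79). DC gain = 52/79 = 0.6582.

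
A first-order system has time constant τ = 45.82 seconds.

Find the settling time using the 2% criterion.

For first-order system, 2% settling time ≈ 4τ = 4 × 45.82 = 183.28 s.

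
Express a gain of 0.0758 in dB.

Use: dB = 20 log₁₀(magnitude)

dB = 20 log₁₀(0.0758) = -22.4 dB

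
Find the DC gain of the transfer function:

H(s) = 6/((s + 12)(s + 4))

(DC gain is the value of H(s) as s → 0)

DC gain = H(0) = 6/(12 × 4) = 6/48 = 0.125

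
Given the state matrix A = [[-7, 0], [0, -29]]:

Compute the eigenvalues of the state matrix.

For diagonal matrix, eigenvalues are diagonal entries: λ₁ = -7, λ₂ = -29.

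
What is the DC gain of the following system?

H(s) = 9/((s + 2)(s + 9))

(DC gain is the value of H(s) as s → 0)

DC gain = H(0) = 9/(2 × 9) = 9/18 = 0.5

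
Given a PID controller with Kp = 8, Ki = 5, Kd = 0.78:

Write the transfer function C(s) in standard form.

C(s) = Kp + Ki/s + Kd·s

Substituting values: C(s) = 8 + 5/s + 0.78s = (0.78s² + 8s + 5)/s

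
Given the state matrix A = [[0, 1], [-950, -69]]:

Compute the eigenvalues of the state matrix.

det(A - λI) = λ² - (-69)λ + 950 = (λ - (-50))(λ - (-19)). Eigenvalues: -50, -19.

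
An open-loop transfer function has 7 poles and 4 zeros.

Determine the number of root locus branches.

Root locus has n branches where n = number of poles = 7.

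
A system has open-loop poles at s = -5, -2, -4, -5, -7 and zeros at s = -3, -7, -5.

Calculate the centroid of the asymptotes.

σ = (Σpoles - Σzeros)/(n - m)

σ = (Σpoles - Σzeros)/(n - m) = (-23 - (-15))/(5 - 3) = -8/2 = -4.0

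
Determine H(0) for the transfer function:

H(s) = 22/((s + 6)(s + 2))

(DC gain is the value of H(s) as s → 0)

DC gain = H(0) = 22/(6 × 2) = 22/12 = 1.8333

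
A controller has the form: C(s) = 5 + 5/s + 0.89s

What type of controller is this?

This is a Proportional-Integral-Derivative (PID) controller.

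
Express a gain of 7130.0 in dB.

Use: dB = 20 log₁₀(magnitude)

dB = 20 log₁₀(7130.0) = 77.1 dB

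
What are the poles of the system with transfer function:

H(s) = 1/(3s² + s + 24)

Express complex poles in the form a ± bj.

Discriminant = 1² - 4×3×24 = 1 - 288 = -287 < 0, so the poles are a complex conjugate pair s = (-1 ± j√287)/(2×3). Real part = -1/(2×3) = -1/6 ≈ -0.1667; imaginary part = ±√287/(2×3) ≈ 2.8235. Poles: s = -0.1667 ± 2.8235j.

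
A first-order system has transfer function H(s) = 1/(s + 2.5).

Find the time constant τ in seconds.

For H(s) = 1/(s + 1/τ), the pole is at -1/τ = -2.5, so τ = 1/2.5 = 0.4 s.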